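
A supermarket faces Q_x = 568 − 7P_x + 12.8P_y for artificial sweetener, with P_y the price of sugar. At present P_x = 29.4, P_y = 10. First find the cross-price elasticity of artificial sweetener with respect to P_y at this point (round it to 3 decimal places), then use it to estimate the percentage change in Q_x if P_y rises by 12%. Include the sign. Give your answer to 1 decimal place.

At P_x = 29.4, P_y = 10: Q_x = 490.2.
∂Q_x/∂P_y = 12.8.
ε = (∂Q_x/∂P_y)(P_y/Q_x) = 12.8000 × 10/490.2 ≈ 0.261.
%ΔQ_x ≈ ε × %ΔP_y = 0.261 × (12%) = 3.1%.

3.1%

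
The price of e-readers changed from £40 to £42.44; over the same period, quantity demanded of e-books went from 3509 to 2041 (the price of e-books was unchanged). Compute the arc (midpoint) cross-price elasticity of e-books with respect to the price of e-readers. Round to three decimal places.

-8.937

ΔQ_A = 2041 − 3509 = -1468; ΔP_B = 42.44 − 40 = 2.44.
Midpoints: Q̄_A = 2775.0, P̄_B = 41.22.
ε = (ΔQ_A/Q̄_A)/(ΔP_B/P̄_B) = (-1468/2775.0)/(2.44/41.22) ≈ -8.937.
ε < 0: e-books and e-readers are complements.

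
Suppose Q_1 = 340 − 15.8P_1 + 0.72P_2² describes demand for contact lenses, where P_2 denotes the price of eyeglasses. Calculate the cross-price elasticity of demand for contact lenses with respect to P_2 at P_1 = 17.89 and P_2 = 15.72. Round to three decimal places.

At P_1 = 17.89 and P_2 = 15.72: Q_1 = 235.263.
∂Q_1/∂P_2 = 1.44P_2 = 1.44(15.72) = 22.6368.
ε = (∂Q_1/∂P_2)(P_2/Q_1) = 22.6368 × (15.72/235.263) ≈ 1.513.
ε > 0: substitutes.

1.513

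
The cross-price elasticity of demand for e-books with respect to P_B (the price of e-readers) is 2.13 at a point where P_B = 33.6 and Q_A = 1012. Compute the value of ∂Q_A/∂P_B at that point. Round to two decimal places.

64.15

ε = (∂Q_A/∂P_B)·(P_B/Q_A) ⇒ ∂Q_A/∂P_B = ε·Q_A/P_B = 2.13 × 1012/33.6 ≈ 64.15.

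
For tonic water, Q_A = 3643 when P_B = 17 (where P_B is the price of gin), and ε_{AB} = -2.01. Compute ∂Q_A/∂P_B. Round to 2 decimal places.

-430.73

ε = (∂Q_A/∂P_B)·(P_B/Q_A) ⇒ ∂Q_A/∂P_B = ε·Q_A/P_B = -2.01 × 3643/17 ≈ -430.73.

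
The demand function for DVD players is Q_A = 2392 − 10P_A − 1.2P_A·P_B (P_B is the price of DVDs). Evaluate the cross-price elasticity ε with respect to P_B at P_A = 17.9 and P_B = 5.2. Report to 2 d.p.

-0.05

At P_A = 17.9 and P_B = 5.2: Q_A = 2101.304.
∂Q_A/∂P_B = -1.2P_A = -1.2(17.9) = -21.4800.
ε = (∂Q_A/∂P_B)(P_B/Q_A) = -21.4800 × (5.2/2101.304) ≈ -0.05.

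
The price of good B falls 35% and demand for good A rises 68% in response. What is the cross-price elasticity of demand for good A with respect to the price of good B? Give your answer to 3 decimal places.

ε = (%ΔQ of good A) / (%ΔP of good B) = (68%) / (-35%) ≈ -1.943.
Negative cross-price elasticity: complements.

-1.943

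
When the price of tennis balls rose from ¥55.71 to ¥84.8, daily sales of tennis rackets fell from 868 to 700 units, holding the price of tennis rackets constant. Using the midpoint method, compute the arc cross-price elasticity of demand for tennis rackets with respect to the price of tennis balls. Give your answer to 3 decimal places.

-0.518

ΔQ_A = 700 − 868 = -168; ΔP_B = 84.8 − 55.71 = 29.09.
Midpoints: Q̄_A = 784.0, P̄_B = 70.25.
ε = (ΔQ_A/Q̄_A)/(ΔP_B/P̄_B) = (-168/784.0)/(29.09/70.25) ≈ -0.518.
ε < 0: tennis rackets and tennis balls are complements.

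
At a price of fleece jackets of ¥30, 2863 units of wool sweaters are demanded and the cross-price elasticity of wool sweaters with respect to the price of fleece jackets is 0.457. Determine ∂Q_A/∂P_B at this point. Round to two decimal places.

ε = (∂Q_A/∂P_B)·(P_B/Q_A) ⇒ ∂Q_A/∂P_B = ε·Q_A/P_B = 0.457 × 2863/30 ≈ 43.61.

43.61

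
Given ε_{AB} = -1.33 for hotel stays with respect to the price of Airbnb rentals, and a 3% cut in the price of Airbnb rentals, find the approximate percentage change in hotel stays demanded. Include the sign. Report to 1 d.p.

4.0%

%ΔQ ≈ ε × %ΔP of Airbnb rentals = -1.33 × (-3%) = 4.0%.
Demand for hotel stays rises by about 4.0%.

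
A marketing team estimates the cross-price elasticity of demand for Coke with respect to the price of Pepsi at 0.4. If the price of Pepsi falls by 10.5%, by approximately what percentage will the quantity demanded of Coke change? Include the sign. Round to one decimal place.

%ΔQ ≈ ε × %ΔP of Pepsi = 0.4 × (-10.5%) = -4.2%.

-4.2%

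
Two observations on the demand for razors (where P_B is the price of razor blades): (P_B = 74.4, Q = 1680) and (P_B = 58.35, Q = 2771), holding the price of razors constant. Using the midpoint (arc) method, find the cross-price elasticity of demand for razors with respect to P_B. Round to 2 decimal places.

-2.03

ΔQ_A = 2771 − 1680 = 1091; ΔP_B = 58.35 − 74.4 = -16.05.
Midpoints: Q̄_A = 2225.5, P̄_B = 66.38.
ε = (ΔQ_A/Q̄_A)/(ΔP_B/P̄_B) = (1091/2225.5)/(-16.05/66.38) ≈ -2.03.
ε < 0: razors and razor blades are complements.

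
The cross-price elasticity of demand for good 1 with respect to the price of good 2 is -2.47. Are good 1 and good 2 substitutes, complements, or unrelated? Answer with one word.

ε = -2.47 < 0, so a higher price of good 2 lowers demand for good 1: complements.

complements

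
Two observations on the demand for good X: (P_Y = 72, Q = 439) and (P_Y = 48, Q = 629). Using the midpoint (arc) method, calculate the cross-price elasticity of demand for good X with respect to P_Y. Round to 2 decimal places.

ΔQ_X = 629 − 439 = 190; ΔP_Y = 48 − 72 = -24.
Midpoints: Q̄_X = 534.0, P̄_Y = 60.00.
ε = (ΔQ_X/Q̄_X)/(ΔP_Y/P̄_Y) = (190/534.0)/(-24/60.00) ≈ -0.89.

-0.89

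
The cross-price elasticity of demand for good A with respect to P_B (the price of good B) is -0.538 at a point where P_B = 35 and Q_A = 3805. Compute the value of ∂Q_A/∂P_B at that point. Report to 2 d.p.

ε = (∂Q_A/∂P_B)·(P_B/Q_A) ⇒ ∂Q_A/∂P_B = ε·Q_A/P_B = -0.538 × 3805/35 ≈ -58.49.

-58.49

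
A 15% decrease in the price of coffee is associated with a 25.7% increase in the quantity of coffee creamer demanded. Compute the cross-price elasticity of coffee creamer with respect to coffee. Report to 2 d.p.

ε = (%ΔQ of coffee creamer) / (%ΔP of coffee) = (25.7%) / (-15%) ≈ -1.71.

-1.71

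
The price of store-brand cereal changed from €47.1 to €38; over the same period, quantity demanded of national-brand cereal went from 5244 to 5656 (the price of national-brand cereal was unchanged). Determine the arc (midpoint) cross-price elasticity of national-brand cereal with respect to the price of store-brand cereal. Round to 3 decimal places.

-0.353

ΔQ_A = 5656 − 5244 = 412; ΔP_B = 38 − 47.1 = -9.1.
Midpoints: Q̄_A = 5450.0, P̄_B = 42.55.
ε = (ΔQ_A/Q̄_A)/(ΔP_B/P̄_B) = (412/5450.0)/(-9.1/42.55) ≈ -0.353.
ε < 0: national-brand cereal and store-brand cereal are complements.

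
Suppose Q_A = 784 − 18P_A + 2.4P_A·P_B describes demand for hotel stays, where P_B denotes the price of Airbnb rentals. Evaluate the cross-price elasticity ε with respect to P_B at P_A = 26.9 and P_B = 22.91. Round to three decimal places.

0.831

At P_A = 26.9 and P_B = 22.91: Q_A = 1778.870.
∂Q_A/∂P_B = 2.4P_A = 2.4(26.9) = 64.5600.
ε = (∂Q_A/∂P_B)(P_B/Q_A) = 64.5600 × (22.91/1778.870) ≈ 0.831.
ε > 0: substitutes.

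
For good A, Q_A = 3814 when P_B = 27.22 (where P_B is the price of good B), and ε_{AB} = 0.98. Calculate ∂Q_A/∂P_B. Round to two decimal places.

ε = (∂Q_A/∂P_B)·(P_B/Q_A) ⇒ ∂Q_A/∂P_B = ε·Q_A/P_B = 0.98 × 3814/27.22 ≈ 137.32.

137.32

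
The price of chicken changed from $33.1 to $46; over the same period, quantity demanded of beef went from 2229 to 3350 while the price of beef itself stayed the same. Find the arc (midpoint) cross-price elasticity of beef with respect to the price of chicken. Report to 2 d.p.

ΔQ_A = 3350 − 2229 = 1121; ΔP_B = 46 − 33.1 = 12.9.
Midpoints: Q̄_A = 2789.5, P̄_B = 39.55.
ε = (ΔQ_A/Q̄_A)/(ΔP_B/P̄_B) = (1121/2789.5)/(12.9/39.55) ≈ 1.23.

1.23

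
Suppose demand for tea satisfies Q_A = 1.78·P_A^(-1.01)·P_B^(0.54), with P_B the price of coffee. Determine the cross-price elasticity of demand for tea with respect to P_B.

In a log-linear (constant-elasticity) demand function, the coefficient on the exponent of P_B is the cross-price elasticity.
ε = 0.54. Positive, so tea and coffee are substitutes.

0.54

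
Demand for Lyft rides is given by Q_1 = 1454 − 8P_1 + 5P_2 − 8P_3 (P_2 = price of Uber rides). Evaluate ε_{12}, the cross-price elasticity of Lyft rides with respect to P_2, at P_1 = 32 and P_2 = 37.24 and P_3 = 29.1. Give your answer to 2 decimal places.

0.16

At P_1 = 32 and P_2 = 37.24 and P_3 = 29.1: Q_1 = 1151.4.
∂Q_1/∂P_2 = 5.
ε = (∂Q_1/∂P_2)(P_2/Q_1) = 5 × (37.24/1151.4) ≈ 0.16.
Since ε > 0, Lyft rides and Uber rides are substitutes.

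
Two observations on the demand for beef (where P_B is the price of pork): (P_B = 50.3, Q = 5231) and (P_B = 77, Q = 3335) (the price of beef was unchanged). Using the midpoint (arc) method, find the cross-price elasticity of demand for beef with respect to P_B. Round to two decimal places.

-1.06

ΔQ_A = 3335 − 5231 = -1896; ΔP_B = 77 − 50.3 = 26.7.
Midpoints: Q̄_A = 4283.0, P̄_B = 63.65.
ε = (ΔQ_A/Q̄_A)/(ΔP_B/P̄_B) = (-1896/4283.0)/(26.7/63.65) ≈ -1.06.
ε < 0: beef and pork are complements.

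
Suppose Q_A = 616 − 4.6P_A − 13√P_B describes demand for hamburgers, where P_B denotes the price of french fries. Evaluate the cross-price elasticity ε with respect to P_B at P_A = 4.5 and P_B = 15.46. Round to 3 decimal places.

At P_A = 4.5 and P_B = 15.46: Q_A = 544.185.
∂Q_A/∂P_B = -13/(2√P_B) = -13/(2√15.46) = -1.6531.
ε = (∂Q_A/∂P_B)(P_B/Q_A) = -1.6531 × (15.46/544.185) ≈ -0.047.
ε < 0: complements.

-0.047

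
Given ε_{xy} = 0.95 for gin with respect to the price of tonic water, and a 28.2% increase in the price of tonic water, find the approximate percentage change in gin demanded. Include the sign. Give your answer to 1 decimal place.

%ΔQ ≈ ε × %ΔP of tonic water = 0.95 × (28.2%) = 26.8%.

26.8%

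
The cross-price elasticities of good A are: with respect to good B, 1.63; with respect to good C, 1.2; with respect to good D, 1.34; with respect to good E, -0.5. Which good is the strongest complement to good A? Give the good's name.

good E

Complements have ε < 0. The most negative value is -0.5 (good E).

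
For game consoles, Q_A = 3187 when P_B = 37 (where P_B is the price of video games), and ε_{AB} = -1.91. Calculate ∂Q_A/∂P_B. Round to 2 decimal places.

ε = (∂Q_A/∂P_B)·(P_B/Q_A) ⇒ ∂Q_A/∂P_B = ε·Q_A/P_B = -1.91 × 3187/37 ≈ -164.52.

-164.52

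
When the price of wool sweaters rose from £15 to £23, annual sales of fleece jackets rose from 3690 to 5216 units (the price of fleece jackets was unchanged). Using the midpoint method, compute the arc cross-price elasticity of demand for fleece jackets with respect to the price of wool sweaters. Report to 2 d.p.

ΔQ_A = 5216 − 3690 = 1526; ΔP_B = 23 − 15 = 8.
Midpoints: Q̄_A = 4453.0, P̄_B = 19.00.
ε = (ΔQ_A/Q̄_A)/(ΔP_B/P̄_B) = (1526/4453.0)/(8/19.00) ≈ 0.81.

0.81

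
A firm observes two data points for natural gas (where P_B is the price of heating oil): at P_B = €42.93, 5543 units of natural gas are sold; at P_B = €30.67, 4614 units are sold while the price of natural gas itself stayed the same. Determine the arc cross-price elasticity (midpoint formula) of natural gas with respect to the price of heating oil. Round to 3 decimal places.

0.549

ΔQ_A = 4614 − 5543 = -929; ΔP_B = 30.67 − 42.93 = -12.26.
Midpoints: Q̄_A = 5078.5, P̄_B = 36.80.
ε = (ΔQ_A/Q̄_A)/(ΔP_B/P̄_B) = (-929/5078.5)/(-12.26/36.80) ≈ 0.549.
ε > 0: natural gas and heating oil are substitutes.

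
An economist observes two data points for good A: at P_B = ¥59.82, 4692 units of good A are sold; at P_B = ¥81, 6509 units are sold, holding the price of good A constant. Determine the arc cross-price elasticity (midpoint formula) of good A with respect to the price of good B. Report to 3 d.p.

1.079

ΔQ_A = 6509 − 4692 = 1817; ΔP_B = 81 − 59.82 = 21.18.
Midpoints: Q̄_A = 5600.5, P̄_B = 70.41.
ε = (ΔQ_A/Q̄_A)/(ΔP_B/P̄_B) = (1817/5600.5)/(21.18/70.41) ≈ 1.079.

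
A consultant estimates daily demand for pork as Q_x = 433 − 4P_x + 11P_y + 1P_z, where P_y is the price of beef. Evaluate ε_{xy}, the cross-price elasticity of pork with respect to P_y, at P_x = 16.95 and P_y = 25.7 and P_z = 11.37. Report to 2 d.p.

0.43

At P_x = 16.95 and P_y = 25.7 and P_z = 11.37: Q_x = 659.27.
∂Q_x/∂P_y = 11.
ε = (∂Q_x/∂P_y)(P_y/Q_x) = 11 × (25.7/659.27) ≈ 0.43.
Since ε > 0, pork and beef are substitutes.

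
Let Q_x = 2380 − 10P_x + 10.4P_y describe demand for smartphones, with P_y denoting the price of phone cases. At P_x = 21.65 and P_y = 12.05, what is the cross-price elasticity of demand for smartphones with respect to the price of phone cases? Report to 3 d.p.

0.055

At P_x = 21.65 and P_y = 12.05: Q_x = 2288.82.
∂Q_x/∂P_y = 10.4.
ε = (∂Q_x/∂P_y)(P_y/Q_x) = 10.4 × (12.05/2288.82) ≈ 0.055.
Since ε > 0, smartphones and phone cases are substitutes.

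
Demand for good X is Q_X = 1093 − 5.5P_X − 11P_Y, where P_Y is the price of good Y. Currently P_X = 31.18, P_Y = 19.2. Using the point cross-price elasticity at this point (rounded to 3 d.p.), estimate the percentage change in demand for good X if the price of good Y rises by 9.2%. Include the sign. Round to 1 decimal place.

At P_X = 31.18, P_Y = 19.2: Q_X = 710.31.
∂Q_X/∂P_Y = -11.
ε = (∂Q_X/∂P_Y)(P_Y/Q_X) = -11.0000 × 19.2/710.31 ≈ -0.297.
%ΔQ_X ≈ ε × %ΔP_Y = -0.297 × (9.2%) = -2.7%.

-2.7%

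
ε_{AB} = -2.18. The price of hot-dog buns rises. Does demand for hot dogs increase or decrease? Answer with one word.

decrease

ε < 0 and the price of hot-dog buns rises, so the quantity of hot dogs moves in the opposite direction: it decreases.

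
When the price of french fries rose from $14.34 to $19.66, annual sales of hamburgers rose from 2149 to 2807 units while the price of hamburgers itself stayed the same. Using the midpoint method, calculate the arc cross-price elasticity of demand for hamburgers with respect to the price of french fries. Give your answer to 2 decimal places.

ΔQ_A = 2807 − 2149 = 658; ΔP_B = 19.66 − 14.34 = 5.32.
Midpoints: Q̄_A = 2478.0, P̄_B = 17.00.
ε = (ΔQ_A/Q̄_A)/(ΔP_B/P̄_B) = (658/2478.0)/(5.32/17.00) ≈ 0.85.

0.85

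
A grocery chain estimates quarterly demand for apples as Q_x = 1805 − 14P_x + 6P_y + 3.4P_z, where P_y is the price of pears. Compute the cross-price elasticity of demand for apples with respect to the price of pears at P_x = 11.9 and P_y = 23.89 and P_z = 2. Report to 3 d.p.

At P_x = 11.9 and P_y = 23.89 and P_z = 2: Q_x = 1788.54.
∂Q_x/∂P_y = 6.
ε = (∂Q_x/∂P_y)(P_y/Q_x) = 6 × (23.89/1788.54) ≈ 0.080.

0.080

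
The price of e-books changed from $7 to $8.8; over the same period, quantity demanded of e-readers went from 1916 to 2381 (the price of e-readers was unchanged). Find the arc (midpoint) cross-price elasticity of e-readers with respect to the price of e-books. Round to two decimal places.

ΔQ_A = 2381 − 1916 = 465; ΔP_B = 8.8 − 7 = 1.8.
Midpoints: Q̄_A = 2148.5, P̄_B = 7.90.
ε = (ΔQ_A/Q̄_A)/(ΔP_B/P̄_B) = (465/2148.5)/(1.8/7.90) ≈ 0.95.
ε > 0: e-readers and e-books are substitutes.

0.95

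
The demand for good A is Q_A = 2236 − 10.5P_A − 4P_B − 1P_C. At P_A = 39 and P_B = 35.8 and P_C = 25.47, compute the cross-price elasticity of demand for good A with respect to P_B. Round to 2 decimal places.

At P_A = 39 and P_B = 35.8 and P_C = 25.47: Q_A = 1657.83.
∂Q_A/∂P_B = -4.
ε = (∂Q_A/∂P_B)(P_B/Q_A) = -4 × (35.8/1657.83) ≈ -0.09.

-0.09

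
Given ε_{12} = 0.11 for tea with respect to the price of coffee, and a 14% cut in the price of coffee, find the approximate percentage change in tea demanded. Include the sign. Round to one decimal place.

%ΔQ ≈ ε × %ΔP of coffee = 0.11 × (-14%) = -1.5%.

-1.5%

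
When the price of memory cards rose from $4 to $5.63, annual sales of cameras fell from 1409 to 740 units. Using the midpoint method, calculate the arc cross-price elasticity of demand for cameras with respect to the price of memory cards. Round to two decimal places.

ΔQ_A = 740 − 1409 = -669; ΔP_B = 5.63 − 4 = 1.63.
Midpoints: Q̄_A = 1074.5, P̄_B = 4.81.
ε = (ΔQ_A/Q̄_A)/(ΔP_B/P̄_B) = (-669/1074.5)/(1.63/4.81) ≈ -1.84.
ε < 0: cameras and memory cards are complements.

-1.84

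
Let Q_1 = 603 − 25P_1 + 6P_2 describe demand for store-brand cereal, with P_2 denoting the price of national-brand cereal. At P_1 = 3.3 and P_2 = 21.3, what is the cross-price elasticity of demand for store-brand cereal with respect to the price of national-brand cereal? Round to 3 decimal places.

At P_1 = 3.3 and P_2 = 21.3: Q_1 = 648.3.
∂Q_1/∂P_2 = 6.
ε = (∂Q_1/∂P_2)(P_2/Q_1) = 6 × (21.3/648.3) ≈ 0.197.
Since ε > 0, store-brand cereal and national-brand cereal are substitutes.

0.197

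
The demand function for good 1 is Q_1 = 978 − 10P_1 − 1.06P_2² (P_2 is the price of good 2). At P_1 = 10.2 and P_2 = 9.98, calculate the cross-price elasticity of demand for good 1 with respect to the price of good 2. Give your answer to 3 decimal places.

At P_1 = 10.2 and P_2 = 9.98: Q_1 = 770.424.
∂Q_1/∂P_2 = -2.12P_2 = -2.12(9.98) = -21.1576.
ε = (∂Q_1/∂P_2)(P_2/Q_1) = -21.1576 × (9.98/770.424) ≈ -0.274.
ε < 0: complements.

-0.274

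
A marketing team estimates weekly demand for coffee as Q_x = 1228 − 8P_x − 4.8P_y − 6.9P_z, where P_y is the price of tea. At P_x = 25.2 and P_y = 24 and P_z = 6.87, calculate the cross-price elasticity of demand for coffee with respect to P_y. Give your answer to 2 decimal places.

At P_x = 25.2 and P_y = 24 and P_z = 6.87: Q_x = 863.797.
∂Q_x/∂P_y = -4.8.
ε = (∂Q_x/∂P_y)(P_y/Q_x) = -4.8 × (24/863.797) ≈ -0.13.
Since ε < 0, coffee and tea are complements.

-0.13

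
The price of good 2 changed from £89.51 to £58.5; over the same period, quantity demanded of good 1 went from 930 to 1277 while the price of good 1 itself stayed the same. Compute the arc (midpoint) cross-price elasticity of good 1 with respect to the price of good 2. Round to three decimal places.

ΔQ_1 = 1277 − 930 = 347; ΔP_2 = 58.5 − 89.51 = -31.01.
Midpoints: Q̄_1 = 1103.5, P̄_2 = 74.00.
ε = (ΔQ_1/Q̄_1)/(ΔP_2/P̄_2) = (347/1103.5)/(-31.01/74.00) ≈ -0.750.

-0.750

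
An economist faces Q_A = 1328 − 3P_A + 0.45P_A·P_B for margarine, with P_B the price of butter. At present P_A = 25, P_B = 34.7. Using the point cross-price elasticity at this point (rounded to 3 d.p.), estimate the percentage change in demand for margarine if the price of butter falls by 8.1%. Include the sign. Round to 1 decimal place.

-1.9%

At P_A = 25, P_B = 34.7: Q_A = 1643.375.
∂Q_A/∂P_B = 0.45P_A = 11.2500.
ε = (∂Q_A/∂P_B)(P_B/Q_A) = 11.2500 × 34.7/1643.375 ≈ 0.238.
%ΔQ_A ≈ ε × %ΔP_B = 0.238 × (-8.1%) = -1.9%.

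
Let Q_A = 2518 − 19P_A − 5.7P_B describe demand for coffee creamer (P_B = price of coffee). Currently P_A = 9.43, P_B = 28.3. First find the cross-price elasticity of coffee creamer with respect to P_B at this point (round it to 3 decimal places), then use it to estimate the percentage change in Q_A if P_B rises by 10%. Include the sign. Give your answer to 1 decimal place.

At P_A = 9.43, P_B = 28.3: Q_A = 2177.52.
∂Q_A/∂P_B = -5.7.
ε = (∂Q_A/∂P_B)(P_B/Q_A) = -5.7000 × 28.3/2177.52 ≈ -0.074.
%ΔQ_A ≈ ε × %ΔP_B = -0.074 × (10%) = -0.7%.

-0.7%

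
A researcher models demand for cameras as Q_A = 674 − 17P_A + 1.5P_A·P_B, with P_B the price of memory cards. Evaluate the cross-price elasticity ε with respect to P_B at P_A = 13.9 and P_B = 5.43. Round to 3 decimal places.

0.206

At P_A = 13.9 and P_B = 5.43: Q_A = 550.915.
∂Q_A/∂P_B = 1.5P_A = 1.5(13.9) = 20.8500.
ε = (∂Q_A/∂P_B)(P_B/Q_A) = 20.8500 × (5.43/550.915) ≈ 0.206.
ε > 0: substitutes.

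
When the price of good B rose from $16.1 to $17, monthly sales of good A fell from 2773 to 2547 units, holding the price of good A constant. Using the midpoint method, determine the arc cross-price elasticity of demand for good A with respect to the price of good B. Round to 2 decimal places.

ΔQ_A = 2547 − 2773 = -226; ΔP_B = 17 − 16.1 = 0.9.
Midpoints: Q̄_A = 2660.0, P̄_B = 16.55.
ε = (ΔQ_A/Q̄_A)/(ΔP_B/P̄_B) = (-226/2660.0)/(0.9/16.55) ≈ -1.56.
ε < 0: good A and good B are complements.

-1.56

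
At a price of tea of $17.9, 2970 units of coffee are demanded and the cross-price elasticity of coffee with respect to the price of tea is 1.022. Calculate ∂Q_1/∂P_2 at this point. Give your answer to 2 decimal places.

169.57

ε = (∂Q_1/∂P_2)·(P_2/Q_1) ⇒ ∂Q_1/∂P_2 = ε·Q_1/P_2 = 1.022 × 2970/17.9 ≈ 169.57.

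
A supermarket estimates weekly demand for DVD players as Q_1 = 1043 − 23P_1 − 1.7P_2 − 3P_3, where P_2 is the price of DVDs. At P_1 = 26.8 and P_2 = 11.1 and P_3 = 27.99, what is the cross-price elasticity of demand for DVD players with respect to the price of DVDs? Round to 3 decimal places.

At P_1 = 26.8 and P_2 = 11.1 and P_3 = 27.99: Q_1 = 323.76.
∂Q_1/∂P_2 = -1.7.
ε = (∂Q_1/∂P_2)(P_2/Q_1) = -1.7 × (11.1/323.76) ≈ -0.058.

-0.058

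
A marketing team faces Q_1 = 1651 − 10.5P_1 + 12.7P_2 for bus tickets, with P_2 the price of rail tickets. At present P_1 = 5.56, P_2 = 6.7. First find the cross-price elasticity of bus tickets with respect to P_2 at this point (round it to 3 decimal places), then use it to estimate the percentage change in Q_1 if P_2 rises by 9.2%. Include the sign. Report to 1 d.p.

0.5%

At P_1 = 5.56, P_2 = 6.7: Q_1 = 1677.71.
∂Q_1/∂P_2 = 12.7.
ε = (∂Q_1/∂P_2)(P_2/Q_1) = 12.7000 × 6.7/1677.71 ≈ 0.051.
%ΔQ_1 ≈ ε × %ΔP_2 = 0.051 × (9.2%) = 0.5%.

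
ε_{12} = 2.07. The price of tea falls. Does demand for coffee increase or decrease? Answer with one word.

decrease

ε > 0 and the price of tea falls, so the quantity of coffee moves in the same direction: it decreases.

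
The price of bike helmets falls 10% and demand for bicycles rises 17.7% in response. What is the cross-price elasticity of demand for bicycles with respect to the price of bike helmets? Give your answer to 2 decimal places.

ε = (%ΔQ of bicycles) / (%ΔP of bike helmets) = (17.7%) / (-10%) ≈ -1.77.

-1.77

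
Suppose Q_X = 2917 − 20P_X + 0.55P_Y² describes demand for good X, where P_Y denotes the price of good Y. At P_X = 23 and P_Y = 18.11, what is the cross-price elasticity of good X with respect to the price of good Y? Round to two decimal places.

At P_X = 23 and P_Y = 18.11: Q_X = 2637.385.
∂Q_X/∂P_Y = 1.1P_Y = 1.1(18.11) = 19.9210.
ε = (∂Q_X/∂P_Y)(P_Y/Q_X) = 19.9210 × (18.11/2637.385) ≈ 0.14.

0.14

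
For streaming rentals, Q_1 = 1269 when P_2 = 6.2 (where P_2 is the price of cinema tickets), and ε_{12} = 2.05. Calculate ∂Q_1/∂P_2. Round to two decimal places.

ε = (∂Q_1/∂P_2)·(P_2/Q_1) ⇒ ∂Q_1/∂P_2 = ε·Q_1/P_2 = 2.05 × 1269/6.2 ≈ 419.59.

419.59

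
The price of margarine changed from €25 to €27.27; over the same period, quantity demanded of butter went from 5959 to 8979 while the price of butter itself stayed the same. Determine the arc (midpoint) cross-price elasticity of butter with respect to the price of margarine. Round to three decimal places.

ΔQ_A = 8979 − 5959 = 3020; ΔP_B = 27.27 − 25 = 2.27.
Midpoints: Q̄_A = 7469.0, P̄_B = 26.13.
ε = (ΔQ_A/Q̄_A)/(ΔP_B/P̄_B) = (3020/7469.0)/(2.27/26.13) ≈ 4.655.

4.655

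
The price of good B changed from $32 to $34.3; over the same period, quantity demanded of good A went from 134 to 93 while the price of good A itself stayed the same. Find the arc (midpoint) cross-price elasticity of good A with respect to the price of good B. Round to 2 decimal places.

-5.21

ΔQ_A = 93 − 134 = -41; ΔP_B = 34.3 − 32 = 2.3.
Midpoints: Q̄_A = 113.5, P̄_B = 33.15.
ε = (ΔQ_A/Q̄_A)/(ΔP_B/P̄_B) = (-41/113.5)/(2.3/33.15) ≈ -5.21.
ε < 0: good A and good B are complements.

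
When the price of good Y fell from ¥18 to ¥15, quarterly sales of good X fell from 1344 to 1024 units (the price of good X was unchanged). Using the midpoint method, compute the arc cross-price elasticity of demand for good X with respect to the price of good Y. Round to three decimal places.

ΔQ_X = 1024 − 1344 = -320; ΔP_Y = 15 − 18 = -3.
Midpoints: Q̄_X = 1184.0, P̄_Y = 16.50.
ε = (ΔQ_X/Q̄_X)/(ΔP_Y/P̄_Y) = (-320/1184.0)/(-3/16.50) ≈ 1.486.
ε > 0: good X and good Y are substitutes.

1.486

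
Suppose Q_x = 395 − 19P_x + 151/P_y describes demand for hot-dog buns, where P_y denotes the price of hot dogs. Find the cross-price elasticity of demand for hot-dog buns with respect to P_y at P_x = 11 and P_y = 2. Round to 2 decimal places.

-0.29

At P_x = 11 and P_y = 2: Q_x = 261.5.
∂Q_x/∂P_y = −151/P_y² = -37.7500.
ε = (∂Q_x/∂P_y)(P_y/Q_x) = -37.7500 × (2/261.5) ≈ -0.29.
ε < 0: complements.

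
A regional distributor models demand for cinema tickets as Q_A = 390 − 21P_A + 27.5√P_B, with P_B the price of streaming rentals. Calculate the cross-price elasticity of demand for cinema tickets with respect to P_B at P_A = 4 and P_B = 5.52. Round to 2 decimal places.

At P_A = 4 and P_B = 5.52: Q_A = 370.610.
∂Q_A/∂P_B = 27.5/(2√P_B) = 27.5/(2√5.52) = 5.8524.
ε = (∂Q_A/∂P_B)(P_B/Q_A) = 5.8524 × (5.52/370.610) ≈ 0.09.

0.09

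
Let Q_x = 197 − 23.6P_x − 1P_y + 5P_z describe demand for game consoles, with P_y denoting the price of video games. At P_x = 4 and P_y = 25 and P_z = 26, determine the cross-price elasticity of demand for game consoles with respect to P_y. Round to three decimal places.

At P_x = 4 and P_y = 25 and P_z = 26: Q_x = 207.6.
∂Q_x/∂P_y = -1.
ε = (∂Q_x/∂P_y)(P_y/Q_x) = -1 × (25/207.6) ≈ -0.120.

-0.120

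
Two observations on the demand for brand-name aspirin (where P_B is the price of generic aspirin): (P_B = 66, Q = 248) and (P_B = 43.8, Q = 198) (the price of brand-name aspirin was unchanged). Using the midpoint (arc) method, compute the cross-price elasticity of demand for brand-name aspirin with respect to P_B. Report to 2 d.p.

0.55

ΔQ_A = 198 − 248 = -50; ΔP_B = 43.8 − 66 = -22.2.
Midpoints: Q̄_A = 223.0, P̄_B = 54.90.
ε = (ΔQ_A/Q̄_A)/(ΔP_B/P̄_B) = (-50/223.0)/(-22.2/54.90) ≈ 0.55.
ε > 0: brand-name aspirin and generic aspirin are substitutes.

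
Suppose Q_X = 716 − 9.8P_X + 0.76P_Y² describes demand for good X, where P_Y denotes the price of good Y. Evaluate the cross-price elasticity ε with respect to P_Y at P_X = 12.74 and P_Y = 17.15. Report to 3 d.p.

At P_X = 12.74 and P_Y = 17.15: Q_X = 814.681.
∂Q_X/∂P_Y = 1.52P_Y = 1.52(17.15) = 26.0680.
ε = (∂Q_X/∂P_Y)(P_Y/Q_X) = 26.0680 × (17.15/814.681) ≈ 0.549.
ε > 0: substitutes.

0.549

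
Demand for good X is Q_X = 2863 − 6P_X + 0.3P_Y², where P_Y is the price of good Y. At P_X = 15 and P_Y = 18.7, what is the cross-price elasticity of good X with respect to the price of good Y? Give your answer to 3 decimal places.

At P_X = 15 and P_Y = 18.7: Q_X = 2877.907.
∂Q_X/∂P_Y = 0.6P_Y = 0.6(18.7) = 11.2200.
ε = (∂Q_X/∂P_Y)(P_Y/Q_X) = 11.2200 × (18.7/2877.907) ≈ 0.073.

0.073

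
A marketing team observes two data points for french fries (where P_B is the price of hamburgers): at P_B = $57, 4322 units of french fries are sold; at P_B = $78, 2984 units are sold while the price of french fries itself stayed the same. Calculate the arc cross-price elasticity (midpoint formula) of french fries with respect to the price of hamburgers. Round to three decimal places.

ΔQ_A = 2984 − 4322 = -1338; ΔP_B = 78 − 57 = 21.
Midpoints: Q̄_A = 3653.0, P̄_B = 67.50.
ε = (ΔQ_A/Q̄_A)/(ΔP_B/P̄_B) = (-1338/3653.0)/(21/67.50) ≈ -1.177.
ε < 0: french fries and hamburgers are complements.

-1.177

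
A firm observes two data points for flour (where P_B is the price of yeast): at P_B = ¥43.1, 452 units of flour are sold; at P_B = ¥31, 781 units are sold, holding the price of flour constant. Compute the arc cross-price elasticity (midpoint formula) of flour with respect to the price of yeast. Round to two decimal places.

-1.63

ΔQ_A = 781 − 452 = 329; ΔP_B = 31 − 43.1 = -12.1.
Midpoints: Q̄_A = 616.5, P̄_B = 37.05.
ε = (ΔQ_A/Q̄_A)/(ΔP_B/P̄_B) = (329/616.5)/(-12.1/37.05) ≈ -1.63.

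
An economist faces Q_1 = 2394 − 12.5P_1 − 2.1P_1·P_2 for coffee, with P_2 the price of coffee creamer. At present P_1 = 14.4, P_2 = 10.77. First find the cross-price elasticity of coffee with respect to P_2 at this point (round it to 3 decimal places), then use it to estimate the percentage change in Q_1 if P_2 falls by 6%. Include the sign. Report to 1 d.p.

1.0%

At P_1 = 14.4, P_2 = 10.77: Q_1 = 1888.315.
∂Q_1/∂P_2 = -2.1P_1 = -30.2400.
ε = (∂Q_1/∂P_2)(P_2/Q_1) = -30.2400 × 10.77/1888.315 ≈ -0.172.
%ΔQ_1 ≈ ε × %ΔP_2 = -0.172 × (-6%) = 1.0%.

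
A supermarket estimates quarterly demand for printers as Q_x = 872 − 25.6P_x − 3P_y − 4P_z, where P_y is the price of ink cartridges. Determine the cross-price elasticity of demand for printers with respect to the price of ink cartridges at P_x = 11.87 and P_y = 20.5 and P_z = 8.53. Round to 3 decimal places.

-0.130

At P_x = 11.87 and P_y = 20.5 and P_z = 8.53: Q_x = 472.508.
∂Q_x/∂P_y = -3.
ε = (∂Q_x/∂P_y)(P_y/Q_x) = -3 × (20.5/472.508) ≈ -0.130.
Since ε < 0, printers and ink cartridges are complements.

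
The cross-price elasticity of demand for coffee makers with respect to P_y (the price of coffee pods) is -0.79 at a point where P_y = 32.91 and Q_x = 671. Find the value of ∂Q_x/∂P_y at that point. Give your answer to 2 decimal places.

ε = (∂Q_x/∂P_y)·(P_y/Q_x) ⇒ ∂Q_x/∂P_y = ε·Q_x/P_y = -0.79 × 671/32.91 ≈ -16.11.

-16.11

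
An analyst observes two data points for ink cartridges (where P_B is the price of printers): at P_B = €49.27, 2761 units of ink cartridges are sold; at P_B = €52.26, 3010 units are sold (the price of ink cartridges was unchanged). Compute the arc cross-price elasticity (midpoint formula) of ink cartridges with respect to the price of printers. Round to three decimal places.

ΔQ_A = 3010 − 2761 = 249; ΔP_B = 52.26 − 49.27 = 2.99.
Midpoints: Q̄_A = 2885.5, P̄_B = 50.77.
ε = (ΔQ_A/Q̄_A)/(ΔP_B/P̄_B) = (249/2885.5)/(2.99/50.77) ≈ 1.465.
ε > 0: ink cartridges and printers are substitutes.

1.465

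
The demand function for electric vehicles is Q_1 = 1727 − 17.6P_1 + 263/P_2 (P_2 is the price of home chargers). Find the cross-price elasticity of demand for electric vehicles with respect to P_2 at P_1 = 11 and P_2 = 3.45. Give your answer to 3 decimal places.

-0.047

At P_1 = 11 and P_2 = 3.45: Q_1 = 1609.632.
∂Q_1/∂P_2 = −263/P_2² = -22.0962.
ε = (∂Q_1/∂P_2)(P_2/Q_1) = -22.0962 × (3.45/1609.632) ≈ -0.047.
ε < 0: complements.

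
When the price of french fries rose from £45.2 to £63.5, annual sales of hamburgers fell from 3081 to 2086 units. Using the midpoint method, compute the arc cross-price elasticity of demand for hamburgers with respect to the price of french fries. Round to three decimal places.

-1.144

ΔQ_A = 2086 − 3081 = -995; ΔP_B = 63.5 − 45.2 = 18.3.
Midpoints: Q̄_A = 2583.5, P̄_B = 54.35.
ε = (ΔQ_A/Q̄_A)/(ΔP_B/P̄_B) = (-995/2583.5)/(18.3/54.35) ≈ -1.144.
ε < 0: hamburgers and french fries are complements.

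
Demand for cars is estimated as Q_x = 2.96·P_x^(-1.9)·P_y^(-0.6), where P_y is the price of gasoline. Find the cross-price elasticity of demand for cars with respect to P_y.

-0.60

In a log-linear (constant-elasticity) demand function, the coefficient on the exponent of P_y is the cross-price elasticity.
ε = -0.60. Negative, so cars and gasoline are complements.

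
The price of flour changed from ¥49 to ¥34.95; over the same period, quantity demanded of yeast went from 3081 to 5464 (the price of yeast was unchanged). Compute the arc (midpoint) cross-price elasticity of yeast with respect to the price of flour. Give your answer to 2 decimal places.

-1.67

ΔQ_A = 5464 − 3081 = 2383; ΔP_B = 34.95 − 49 = -14.05.
Midpoints: Q̄_A = 4272.5, P̄_B = 41.98.
ε = (ΔQ_A/Q̄_A)/(ΔP_B/P̄_B) = (2383/4272.5)/(-14.05/41.98) ≈ -1.67.
ε < 0: yeast and flour are complements.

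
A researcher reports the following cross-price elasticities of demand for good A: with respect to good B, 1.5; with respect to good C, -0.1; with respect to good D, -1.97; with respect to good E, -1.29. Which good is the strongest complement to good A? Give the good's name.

good D

Complements have ε < 0. The most negative value is -1.97 (good D).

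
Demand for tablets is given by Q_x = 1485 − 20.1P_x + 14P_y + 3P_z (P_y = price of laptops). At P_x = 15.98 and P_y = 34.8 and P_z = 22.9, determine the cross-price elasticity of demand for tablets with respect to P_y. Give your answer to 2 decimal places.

At P_x = 15.98 and P_y = 34.8 and P_z = 22.9: Q_x = 1719.702.
∂Q_x/∂P_y = 14.
ε = (∂Q_x/∂P_y)(P_y/Q_x) = 14 × (34.8/1719.702) ≈ 0.28.

0.28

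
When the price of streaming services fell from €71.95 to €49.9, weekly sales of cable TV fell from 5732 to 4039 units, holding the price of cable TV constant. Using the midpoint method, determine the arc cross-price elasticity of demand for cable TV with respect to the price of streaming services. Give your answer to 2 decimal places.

ΔQ_A = 4039 − 5732 = -1693; ΔP_B = 49.9 − 71.95 = -22.05.
Midpoints: Q̄_A = 4885.5, P̄_B = 60.92.
ε = (ΔQ_A/Q̄_A)/(ΔP_B/P̄_B) = (-1693/4885.5)/(-22.05/60.92) ≈ 0.96.

0.96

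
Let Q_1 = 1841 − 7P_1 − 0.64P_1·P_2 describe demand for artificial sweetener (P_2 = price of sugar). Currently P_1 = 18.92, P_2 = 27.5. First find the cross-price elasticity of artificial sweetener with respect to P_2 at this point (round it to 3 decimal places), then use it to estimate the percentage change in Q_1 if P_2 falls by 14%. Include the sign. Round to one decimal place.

3.4%

At P_1 = 18.92, P_2 = 27.5: Q_1 = 1375.568.
∂Q_1/∂P_2 = -0.64P_1 = -12.1088.
ε = (∂Q_1/∂P_2)(P_2/Q_1) = -12.1088 × 27.5/1375.568 ≈ -0.242.
%ΔQ_1 ≈ ε × %ΔP_2 = -0.242 × (-14%) = 3.4%.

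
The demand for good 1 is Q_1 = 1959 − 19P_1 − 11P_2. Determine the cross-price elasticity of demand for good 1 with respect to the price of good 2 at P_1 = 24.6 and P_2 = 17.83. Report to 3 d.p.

-0.151

At P_1 = 24.6 and P_2 = 17.83: Q_1 = 1295.47.
∂Q_1/∂P_2 = -11.
ε = (∂Q_1/∂P_2)(P_2/Q_1) = -11 × (17.83/1295.47) ≈ -0.151.
Since ε < 0, good 1 and good 2 are complements.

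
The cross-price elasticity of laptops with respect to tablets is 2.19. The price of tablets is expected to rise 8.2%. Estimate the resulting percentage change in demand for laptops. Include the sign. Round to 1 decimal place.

18.0%

%ΔQ ≈ ε × %ΔP of tablets = 2.19 × (8.2%) = 18.0%.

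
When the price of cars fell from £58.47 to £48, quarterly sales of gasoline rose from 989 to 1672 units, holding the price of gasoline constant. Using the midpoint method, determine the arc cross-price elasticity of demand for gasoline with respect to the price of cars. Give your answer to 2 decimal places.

-2.61

ΔQ_A = 1672 − 989 = 683; ΔP_B = 48 − 58.47 = -10.47.
Midpoints: Q̄_A = 1330.5, P̄_B = 53.23.
ε = (ΔQ_A/Q̄_A)/(ΔP_B/P̄_B) = (683/1330.5)/(-10.47/53.23) ≈ -2.61.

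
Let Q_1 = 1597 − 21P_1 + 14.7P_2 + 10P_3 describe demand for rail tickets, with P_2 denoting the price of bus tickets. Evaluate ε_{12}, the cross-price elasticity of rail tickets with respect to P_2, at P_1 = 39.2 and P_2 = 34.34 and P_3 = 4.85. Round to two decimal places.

At P_1 = 39.2 and P_2 = 34.34 and P_3 = 4.85: Q_1 = 1327.098.
∂Q_1/∂P_2 = 14.7.
ε = (∂Q_1/∂P_2)(P_2/Q_1) = 14.7 × (34.34/1327.098) ≈ 0.38.
Since ε > 0, rail tickets and bus tickets are substitutes.

0.38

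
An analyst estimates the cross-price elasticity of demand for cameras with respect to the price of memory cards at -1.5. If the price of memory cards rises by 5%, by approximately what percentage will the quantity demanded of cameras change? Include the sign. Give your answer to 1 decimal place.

-7.5%

%ΔQ ≈ ε × %ΔP of memory cards = -1.5 × (5%) = -7.5%.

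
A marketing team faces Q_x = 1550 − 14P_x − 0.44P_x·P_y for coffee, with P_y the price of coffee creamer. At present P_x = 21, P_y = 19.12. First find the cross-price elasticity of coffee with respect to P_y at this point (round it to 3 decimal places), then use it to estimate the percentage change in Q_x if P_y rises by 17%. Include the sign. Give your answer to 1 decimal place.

At P_x = 21, P_y = 19.12: Q_x = 1079.331.
∂Q_x/∂P_y = -0.44P_x = -9.2400.
ε = (∂Q_x/∂P_y)(P_y/Q_x) = -9.2400 × 19.12/1079.331 ≈ -0.164.
%ΔQ_x ≈ ε × %ΔP_y = -0.164 × (17%) = -2.8%.

-2.8%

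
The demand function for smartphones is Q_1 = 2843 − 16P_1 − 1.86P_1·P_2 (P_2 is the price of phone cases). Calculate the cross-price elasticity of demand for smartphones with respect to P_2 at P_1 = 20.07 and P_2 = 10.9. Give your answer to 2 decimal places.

At P_1 = 20.07 and P_2 = 10.9: Q_1 = 2114.981.
∂Q_1/∂P_2 = -1.86P_1 = -1.86(20.07) = -37.3302.
ε = (∂Q_1/∂P_2)(P_2/Q_1) = -37.3302 × (10.9/2114.981) ≈ -0.19.

-0.19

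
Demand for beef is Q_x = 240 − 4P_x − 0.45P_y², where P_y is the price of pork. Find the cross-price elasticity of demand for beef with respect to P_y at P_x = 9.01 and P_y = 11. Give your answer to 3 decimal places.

At P_x = 9.01 and P_y = 11: Q_x = 149.51.
∂Q_x/∂P_y = -0.9P_y = -0.9(11) = -9.9000.
ε = (∂Q_x/∂P_y)(P_y/Q_x) = -9.9000 × (11/149.51) ≈ -0.728.
ε < 0: complements.

-0.728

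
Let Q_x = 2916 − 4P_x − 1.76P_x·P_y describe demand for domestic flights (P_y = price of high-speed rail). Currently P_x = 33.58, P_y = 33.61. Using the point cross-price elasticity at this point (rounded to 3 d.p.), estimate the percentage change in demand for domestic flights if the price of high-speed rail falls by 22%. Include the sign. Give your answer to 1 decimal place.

55.0%

At P_x = 33.58, P_y = 33.61: Q_x = 795.302.
∂Q_x/∂P_y = -1.76P_x = -59.1008.
ε = (∂Q_x/∂P_y)(P_y/Q_x) = -59.1008 × 33.61/795.302 ≈ -2.498.
%ΔQ_x ≈ ε × %ΔP_y = -2.498 × (-22%) = 55.0%.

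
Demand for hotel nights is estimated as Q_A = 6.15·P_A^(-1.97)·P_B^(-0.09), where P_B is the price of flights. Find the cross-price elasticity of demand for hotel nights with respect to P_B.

-0.09

In a log-linear (constant-elasticity) demand function, the coefficient on the exponent of P_B is the cross-price elasticity.
ε = -0.09. Negative, so hotel nights and flights are complements.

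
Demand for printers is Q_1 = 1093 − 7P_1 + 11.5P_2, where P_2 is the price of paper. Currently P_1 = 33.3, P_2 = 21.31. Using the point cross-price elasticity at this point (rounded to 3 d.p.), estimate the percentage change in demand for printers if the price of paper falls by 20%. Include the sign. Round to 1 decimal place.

-4.4%

At P_1 = 33.3, P_2 = 21.31: Q_1 = 1104.965.
∂Q_1/∂P_2 = 11.5.
ε = (∂Q_1/∂P_2)(P_2/Q_1) = 11.5000 × 21.31/1104.965 ≈ 0.222.
%ΔQ_1 ≈ ε × %ΔP_2 = 0.222 × (-20%) = -4.4%.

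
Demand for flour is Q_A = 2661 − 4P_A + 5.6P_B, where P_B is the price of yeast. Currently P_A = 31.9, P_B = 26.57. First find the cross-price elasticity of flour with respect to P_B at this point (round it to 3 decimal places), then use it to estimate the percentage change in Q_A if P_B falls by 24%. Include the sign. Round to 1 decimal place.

-1.3%

At P_A = 31.9, P_B = 26.57: Q_A = 2682.192.
∂Q_A/∂P_B = 5.6.
ε = (∂Q_A/∂P_B)(P_B/Q_A) = 5.6000 × 26.57/2682.192 ≈ 0.055.
%ΔQ_A ≈ ε × %ΔP_B = 0.055 × (-24%) = -1.3%.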